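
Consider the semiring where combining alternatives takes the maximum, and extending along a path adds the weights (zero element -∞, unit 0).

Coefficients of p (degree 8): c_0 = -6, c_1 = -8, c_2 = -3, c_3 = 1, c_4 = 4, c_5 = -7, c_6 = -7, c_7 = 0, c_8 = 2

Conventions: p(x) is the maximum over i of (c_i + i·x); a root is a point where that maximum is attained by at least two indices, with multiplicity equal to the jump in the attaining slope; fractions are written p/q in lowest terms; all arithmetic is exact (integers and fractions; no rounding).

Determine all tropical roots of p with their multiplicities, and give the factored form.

hull edge (i=0, c=-6) to (i=4, c=4): slope 5/2, span 4
hull edge (i=4, c=4) to (i=8, c=2): slope -1/2, span 4
Factored form: p(x) = 2 ⊗ (x ⊕ (-5/2)) ⊗ (x ⊕ (-5/2)) ⊗ (x ⊕ (-5/2)) ⊗ (x ⊕ (-5/2)) ⊗ (x ⊕ 1/2) ⊗ (x ⊕ 1/2) ⊗ (x ⊕ 1/2) ⊗ (x ⊕ 1/2)
Answer: roots = -5/2 (mult 4), 1/2 (mult 4)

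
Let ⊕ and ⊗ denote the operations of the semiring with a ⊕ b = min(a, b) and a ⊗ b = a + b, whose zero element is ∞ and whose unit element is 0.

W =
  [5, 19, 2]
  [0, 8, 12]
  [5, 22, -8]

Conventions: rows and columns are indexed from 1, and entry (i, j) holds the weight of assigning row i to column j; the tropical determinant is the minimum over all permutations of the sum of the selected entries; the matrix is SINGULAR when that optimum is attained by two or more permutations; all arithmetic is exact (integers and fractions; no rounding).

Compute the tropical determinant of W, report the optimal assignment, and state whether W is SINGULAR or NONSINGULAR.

σ = (1, 2, 3): 5 + 8 + (-8) = 5
σ = (1, 3, 2): 5 + 12 + 22 = 39
σ = (2, 1, 3): 19 + 0 + (-8) = 11
σ = (2, 3, 1): 19 + 12 + 5 = 36
σ = (3, 1, 2): 2 + 0 + 22 = 24
σ = (3, 2, 1): 2 + 8 + 5 = 15
Optimal value attained by: σ = (1, 2, 3).
Answer: det⊕(W) = 5; verdict: NONSINGULAR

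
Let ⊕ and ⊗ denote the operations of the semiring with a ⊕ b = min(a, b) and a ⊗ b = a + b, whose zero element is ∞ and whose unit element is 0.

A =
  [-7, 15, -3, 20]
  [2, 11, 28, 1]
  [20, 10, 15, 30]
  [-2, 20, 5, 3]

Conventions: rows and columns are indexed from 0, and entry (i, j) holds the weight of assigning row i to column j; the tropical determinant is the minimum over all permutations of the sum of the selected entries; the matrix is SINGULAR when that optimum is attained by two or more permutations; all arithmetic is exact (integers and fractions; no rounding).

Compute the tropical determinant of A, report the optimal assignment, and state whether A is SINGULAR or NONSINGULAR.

σ = (0, 1, 2, 3): (-7) + 11 + 15 + 3 = 22
σ = (0, 1, 3, 2): (-7) + 11 + 30 + 5 = 39
σ = (0, 2, 1, 3): (-7) + 28 + 10 + 3 = 34
σ = (0, 2, 3, 1): (-7) + 28 + 30 + 20 = 71
σ = (0, 3, 1, 2): (-7) + 1 + 10 + 5 = 9
σ = (0, 3, 2, 1): (-7) + 1 + 15 + 20 = 29
σ = (1, 0, 2, 3): 15 + 2 + 15 + 3 = 35
σ = (1, 0, 3, 2): 15 + 2 + 30 + 5 = 52
σ = (1, 2, 0, 3): 15 + 28 + 20 + 3 = 66
σ = (1, 2, 3, 0): 15 + 28 + 30 + (-2) = 71
σ = (1, 3, 0, 2): 15 + 1 + 20 + 5 = 41
σ = (1, 3, 2, 0): 15 + 1 + 15 + (-2) = 29
σ = (2, 0, 1, 3): (-3) + 2 + 10 + 3 = 12
σ = (2, 0, 3, 1): (-3) + 2 + 30 + 20 = 49
σ = (2, 1, 0, 3): (-3) + 11 + 20 + 3 = 31
σ = (2, 1, 3, 0): (-3) + 11 + 30 + (-2) = 36
σ = (2, 3, 0, 1): (-3) + 1 + 20 + 20 = 38
σ = (2, 3, 1, 0): (-3) + 1 + 10 + (-2) = 6
σ = (3, 0, 1, 2): 20 + 2 + 10 + 5 = 37
σ = (3, 0, 2, 1): 20 + 2 + 15 + 20 = 57
σ = (3, 1, 0, 2): 20 + 11 + 20 + 5 = 56
σ = (3, 1, 2, 0): 20 + 11 + 15 + (-2) = 44
σ = (3, 2, 0, 1): 20 + 28 + 20 + 20 = 88
σ = (3, 2, 1, 0): 20 + 28 + 10 + (-2) = 56
Optimal value attained by: σ = (2, 3, 1, 0).
Answer: det⊕(A) = 6; verdict: NONSINGULAR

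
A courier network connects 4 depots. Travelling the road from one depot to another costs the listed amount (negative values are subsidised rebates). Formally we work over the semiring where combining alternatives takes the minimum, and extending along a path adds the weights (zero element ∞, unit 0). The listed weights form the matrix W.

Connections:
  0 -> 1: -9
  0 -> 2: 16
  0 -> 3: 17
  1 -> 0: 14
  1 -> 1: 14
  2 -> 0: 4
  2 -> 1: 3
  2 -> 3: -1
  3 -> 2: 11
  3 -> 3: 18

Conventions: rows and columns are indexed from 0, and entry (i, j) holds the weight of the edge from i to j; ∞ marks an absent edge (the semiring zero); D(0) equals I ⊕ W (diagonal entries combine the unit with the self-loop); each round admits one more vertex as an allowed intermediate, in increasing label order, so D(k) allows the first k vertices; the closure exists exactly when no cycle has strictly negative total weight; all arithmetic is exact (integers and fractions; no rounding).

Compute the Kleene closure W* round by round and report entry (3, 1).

D(0):
  [0, -9, 16, 17]
  [14, 0, ∞, ∞]
  [4, 3, 0, -1]
  [∞, ∞, 11, 0]
D(1):
  [0, -9, 16, 17]
  [14, 0, 30, 31]
  [4, -5, 0, -1]
  [∞, ∞, 11, 0]
D(2):
  [0, -9, 16, 17]
  [14, 0, 30, 31]
  [4, -5, 0, -1]
  [∞, ∞, 11, 0]
D(3):
  [0, -9, 16, 15]
  [14, 0, 30, 29]
  [4, -5, 0, -1]
  [15, 6, 11, 0]
D(4):
  [0, -9, 16, 15]
  [14, 0, 30, 29]
  [4, -5, 0, -1]
  [15, 6, 11, 0]
Answer: W*[3][1] = 6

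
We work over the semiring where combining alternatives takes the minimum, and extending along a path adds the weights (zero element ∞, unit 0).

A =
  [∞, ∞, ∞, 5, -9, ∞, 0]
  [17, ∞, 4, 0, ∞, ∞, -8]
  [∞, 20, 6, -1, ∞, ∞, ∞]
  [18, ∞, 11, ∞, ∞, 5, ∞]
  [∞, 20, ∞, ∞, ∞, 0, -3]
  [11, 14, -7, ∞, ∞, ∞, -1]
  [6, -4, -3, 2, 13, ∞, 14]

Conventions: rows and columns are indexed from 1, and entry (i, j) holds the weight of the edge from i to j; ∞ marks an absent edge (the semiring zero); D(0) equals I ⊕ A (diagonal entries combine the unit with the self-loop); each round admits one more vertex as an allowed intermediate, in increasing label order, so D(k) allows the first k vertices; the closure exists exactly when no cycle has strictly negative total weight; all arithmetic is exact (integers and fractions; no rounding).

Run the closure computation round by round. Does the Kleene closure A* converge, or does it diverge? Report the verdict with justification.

D(0):
  [0, ∞, ∞, 5, -9, ∞, 0]
  [17, 0, 4, 0, ∞, ∞, -8]
  [∞, 20, 0, -1, ∞, ∞, ∞]
  [18, ∞, 11, 0, ∞, 5, ∞]
  [∞, 20, ∞, ∞, 0, 0, -3]
  [11, 14, -7, ∞, ∞, 0, -1]
  [6, -4, -3, 2, 13, ∞, 0]
D(1):
  [0, ∞, ∞, 5, -9, ∞, 0]
  [17, 0, 4, 0, 8, ∞, -8]
  [∞, 20, 0, -1, ∞, ∞, ∞]
  [18, ∞, 11, 0, 9, 5, 18]
  [∞, 20, ∞, ∞, 0, 0, -3]
  [11, 14, -7, 16, 2, 0, -1]
  [6, -4, -3, 2, -3, ∞, 0]
Detection: at round 2, diagonal entry (7, 7) turns strictly negative.
Key observation: the cycle 7->2->7 has total weight (-4) + (-8), which is strictly negative.
Answer: DIVERGES — negative cycle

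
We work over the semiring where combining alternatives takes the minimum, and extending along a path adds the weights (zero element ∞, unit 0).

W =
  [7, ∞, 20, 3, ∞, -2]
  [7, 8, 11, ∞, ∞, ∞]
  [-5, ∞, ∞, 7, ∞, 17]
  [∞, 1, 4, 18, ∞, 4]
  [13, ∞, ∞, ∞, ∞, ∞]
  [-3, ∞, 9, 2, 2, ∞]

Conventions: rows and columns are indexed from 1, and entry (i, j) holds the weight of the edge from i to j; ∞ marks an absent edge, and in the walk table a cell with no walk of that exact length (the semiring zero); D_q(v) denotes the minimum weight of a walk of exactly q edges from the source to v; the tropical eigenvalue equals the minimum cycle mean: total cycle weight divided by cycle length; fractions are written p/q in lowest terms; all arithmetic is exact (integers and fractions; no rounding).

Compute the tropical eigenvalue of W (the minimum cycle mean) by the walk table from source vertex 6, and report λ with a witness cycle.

q=0: [∞, ∞, ∞, ∞, ∞, 0]
q=1: [-3, ∞, 9, 2, 2, ∞]
q=2: [4, 3, 6, 0, ∞, -5]
q=3: [-8, 1, 4, -3, -3, 2]
q=4: [-1, -2, 1, -5, 4, -10]
q=5: [-13, -4, -1, -8, -8, -3]
q=6: [-6, -7, -4, -10, -1, -15]
Optimal cycle mean attained by: cycle 1->6->1, total (-2) + (-3), length 2.
Answer: λ = -5/2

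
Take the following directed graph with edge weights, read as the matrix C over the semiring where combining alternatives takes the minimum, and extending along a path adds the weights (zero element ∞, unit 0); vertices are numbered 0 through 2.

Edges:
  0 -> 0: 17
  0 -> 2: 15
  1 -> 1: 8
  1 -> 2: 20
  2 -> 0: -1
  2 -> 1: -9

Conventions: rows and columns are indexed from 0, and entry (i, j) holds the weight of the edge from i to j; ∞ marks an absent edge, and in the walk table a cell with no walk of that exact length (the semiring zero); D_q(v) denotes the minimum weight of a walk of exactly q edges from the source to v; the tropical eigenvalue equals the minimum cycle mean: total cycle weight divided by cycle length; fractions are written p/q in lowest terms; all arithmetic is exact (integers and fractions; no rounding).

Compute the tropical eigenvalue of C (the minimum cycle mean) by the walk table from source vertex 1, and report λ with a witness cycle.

q=0: [∞, 0, ∞]
q=1: [∞, 8, 20]
q=2: [19, 11, 28]
q=3: [27, 19, 31]
Optimal cycle mean attained by: cycle 1->2->1, total 20 + (-9), length 2.
Answer: λ = 11/2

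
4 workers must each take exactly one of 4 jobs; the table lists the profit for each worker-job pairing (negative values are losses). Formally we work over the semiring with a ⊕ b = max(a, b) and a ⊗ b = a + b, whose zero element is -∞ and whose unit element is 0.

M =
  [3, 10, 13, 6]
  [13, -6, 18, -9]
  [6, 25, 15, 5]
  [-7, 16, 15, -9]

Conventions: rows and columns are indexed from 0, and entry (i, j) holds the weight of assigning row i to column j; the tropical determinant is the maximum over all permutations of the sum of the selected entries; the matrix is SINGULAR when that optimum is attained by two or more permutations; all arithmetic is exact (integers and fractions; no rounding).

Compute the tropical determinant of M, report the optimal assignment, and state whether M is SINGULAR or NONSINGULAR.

σ = (0, 1, 2, 3): 3 + (-6) + 15 + (-9) = 3
σ = (0, 1, 3, 2): 3 + (-6) + 5 + 15 = 17
σ = (0, 2, 1, 3): 3 + 18 + 25 + (-9) = 37
σ = (0, 2, 3, 1): 3 + 18 + 5 + 16 = 42
σ = (0, 3, 1, 2): 3 + (-9) + 25 + 15 = 34
σ = (0, 3, 2, 1): 3 + (-9) + 15 + 16 = 25
σ = (1, 0, 2, 3): 10 + 13 + 15 + (-9) = 29
σ = (1, 0, 3, 2): 10 + 13 + 5 + 15 = 43
σ = (1, 2, 0, 3): 10 + 18 + 6 + (-9) = 25
σ = (1, 2, 3, 0): 10 + 18 + 5 + (-7) = 26
σ = (1, 3, 0, 2): 10 + (-9) + 6 + 15 = 22
σ = (1, 3, 2, 0): 10 + (-9) + 15 + (-7) = 9
σ = (2, 0, 1, 3): 13 + 13 + 25 + (-9) = 42
σ = (2, 0, 3, 1): 13 + 13 + 5 + 16 = 47
σ = (2, 1, 0, 3): 13 + (-6) + 6 + (-9) = 4
σ = (2, 1, 3, 0): 13 + (-6) + 5 + (-7) = 5
σ = (2, 3, 0, 1): 13 + (-9) + 6 + 16 = 26
σ = (2, 3, 1, 0): 13 + (-9) + 25 + (-7) = 22
σ = (3, 0, 1, 2): 6 + 13 + 25 + 15 = 59
σ = (3, 0, 2, 1): 6 + 13 + 15 + 16 = 50
σ = (3, 1, 0, 2): 6 + (-6) + 6 + 15 = 21
σ = (3, 1, 2, 0): 6 + (-6) + 15 + (-7) = 8
σ = (3, 2, 0, 1): 6 + 18 + 6 + 16 = 46
σ = (3, 2, 1, 0): 6 + 18 + 25 + (-7) = 42
Optimal value attained by: σ = (3, 0, 1, 2).
Answer: det⊕(M) = 59; verdict: NONSINGULAR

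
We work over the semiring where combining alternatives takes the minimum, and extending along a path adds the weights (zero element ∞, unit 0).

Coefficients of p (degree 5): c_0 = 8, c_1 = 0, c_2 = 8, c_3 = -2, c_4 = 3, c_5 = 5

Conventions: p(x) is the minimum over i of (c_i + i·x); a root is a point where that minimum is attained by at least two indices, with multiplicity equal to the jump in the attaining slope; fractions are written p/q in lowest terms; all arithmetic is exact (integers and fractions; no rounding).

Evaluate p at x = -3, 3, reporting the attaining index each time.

p(-3) = min(8+0·(-3)=8, 0+1·(-3)=-3, 8+2·(-3)=2, -2+3·(-3)=-11, 3+4·(-3)=-9, 5+5·(-3)=-10) = -11 (attained by i=3)
p(3) = min(8+0·3=8, 0+1·3=3, 8+2·3=14, -2+3·3=7, 3+4·3=15, 5+5·3=20) = 3 (attained by i=1)
Answer: p(-3) = -11; p(3) = 3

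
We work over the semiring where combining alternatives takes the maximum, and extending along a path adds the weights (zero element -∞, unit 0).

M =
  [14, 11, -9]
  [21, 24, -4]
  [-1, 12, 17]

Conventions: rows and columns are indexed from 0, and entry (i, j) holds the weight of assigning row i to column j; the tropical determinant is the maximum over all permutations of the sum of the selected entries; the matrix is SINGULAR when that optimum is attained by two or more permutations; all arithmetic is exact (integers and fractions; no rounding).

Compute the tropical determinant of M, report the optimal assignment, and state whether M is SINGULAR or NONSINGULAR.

σ = (0, 1, 2): 14 + 24 + 17 = 55
σ = (0, 2, 1): 14 + (-4) + 12 = 22
σ = (1, 0, 2): 11 + 21 + 17 = 49
σ = (1, 2, 0): 11 + (-4) + (-1) = 6
σ = (2, 0, 1): (-9) + 21 + 12 = 24
σ = (2, 1, 0): (-9) + 24 + (-1) = 14
Optimal value attained by: σ = (0, 1, 2).
Answer: det⊕(M) = 55; verdict: NONSINGULAR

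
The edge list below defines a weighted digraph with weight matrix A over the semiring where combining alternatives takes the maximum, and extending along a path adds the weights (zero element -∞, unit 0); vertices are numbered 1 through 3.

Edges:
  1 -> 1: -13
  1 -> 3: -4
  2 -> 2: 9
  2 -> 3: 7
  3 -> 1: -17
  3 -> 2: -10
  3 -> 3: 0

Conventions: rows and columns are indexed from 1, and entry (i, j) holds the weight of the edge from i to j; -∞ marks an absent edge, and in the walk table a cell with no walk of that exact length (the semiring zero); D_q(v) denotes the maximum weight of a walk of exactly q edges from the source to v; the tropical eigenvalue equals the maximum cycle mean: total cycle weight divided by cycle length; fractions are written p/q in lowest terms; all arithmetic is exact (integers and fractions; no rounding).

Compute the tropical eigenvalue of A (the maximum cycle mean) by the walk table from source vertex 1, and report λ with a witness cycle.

q=0: [0, -∞, -∞]
q=1: [-13, -∞, -4]
q=2: [-21, -14, -4]
q=3: [-21, -5, -4]
Optimal cycle mean attained by: cycle 2->2, total 9, length 1.
Answer: λ = 9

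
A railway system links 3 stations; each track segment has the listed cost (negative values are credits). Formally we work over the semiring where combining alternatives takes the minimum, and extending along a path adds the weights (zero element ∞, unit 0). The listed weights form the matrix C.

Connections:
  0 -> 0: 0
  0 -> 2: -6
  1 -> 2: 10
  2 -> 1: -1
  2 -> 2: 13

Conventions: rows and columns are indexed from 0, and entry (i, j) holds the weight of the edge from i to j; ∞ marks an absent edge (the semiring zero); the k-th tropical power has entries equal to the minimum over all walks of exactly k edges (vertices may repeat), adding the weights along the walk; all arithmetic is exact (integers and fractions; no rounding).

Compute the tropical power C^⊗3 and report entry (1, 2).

C^⊗2:
  [0, -7, -6]
  [∞, 9, 23]
  [∞, 12, 9]
C^⊗3:
  [0, -7, -6]
  [∞, 22, 19]
  [∞, 8, 22]
Key observation: the optimum is the walk 1->2->1->2, with weight 10 + (-1) + 10 = 19.
Optimal value attained by: walk 1->2->1->2.
Answer: (C^⊗3)[1][2] = 19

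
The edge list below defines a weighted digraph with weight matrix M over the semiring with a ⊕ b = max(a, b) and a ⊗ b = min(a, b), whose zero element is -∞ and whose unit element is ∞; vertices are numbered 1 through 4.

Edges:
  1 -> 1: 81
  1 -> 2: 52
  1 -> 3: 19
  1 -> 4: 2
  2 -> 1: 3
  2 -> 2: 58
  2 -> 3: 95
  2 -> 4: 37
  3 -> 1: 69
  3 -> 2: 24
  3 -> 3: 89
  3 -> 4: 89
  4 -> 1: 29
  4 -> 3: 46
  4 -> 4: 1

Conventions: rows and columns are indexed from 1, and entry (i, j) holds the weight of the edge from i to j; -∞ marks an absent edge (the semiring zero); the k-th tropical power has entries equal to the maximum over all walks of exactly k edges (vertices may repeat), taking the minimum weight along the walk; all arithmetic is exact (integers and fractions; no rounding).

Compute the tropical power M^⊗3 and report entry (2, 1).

M^⊗2:
  [81, 52, 52, 37]
  [69, 58, 89, 89]
  [69, 52, 89, 89]
  [46, 29, 46, 46]
M^⊗3:
  [81, 52, 52, 52]
  [69, 58, 89, 89]
  [69, 52, 89, 89]
  [46, 46, 46, 46]
Key observation: the optimum is the walk 2->3->1->1, with weight 95 min 69 min 81 = 69.
Optimal value attained by: walk 2->3->1->1.
Answer: (M^⊗3)[2][1] = 69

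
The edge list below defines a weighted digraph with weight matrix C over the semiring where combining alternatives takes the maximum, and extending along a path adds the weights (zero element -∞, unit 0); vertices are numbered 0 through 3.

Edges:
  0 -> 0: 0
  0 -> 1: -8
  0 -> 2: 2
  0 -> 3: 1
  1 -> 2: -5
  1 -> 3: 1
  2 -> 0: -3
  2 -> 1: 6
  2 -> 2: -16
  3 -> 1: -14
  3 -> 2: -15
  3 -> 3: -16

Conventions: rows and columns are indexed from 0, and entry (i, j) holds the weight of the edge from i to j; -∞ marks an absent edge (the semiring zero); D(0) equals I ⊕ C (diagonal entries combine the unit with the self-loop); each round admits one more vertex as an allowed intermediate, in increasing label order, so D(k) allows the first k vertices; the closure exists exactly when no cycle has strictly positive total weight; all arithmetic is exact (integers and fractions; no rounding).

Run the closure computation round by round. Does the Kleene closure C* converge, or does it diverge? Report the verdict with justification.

D(0):
  [0, -8, 2, 1]
  [-∞, 0, -5, 1]
  [-3, 6, 0, -∞]
  [-∞, -14, -15, 0]
D(1):
  [0, -8, 2, 1]
  [-∞, 0, -5, 1]
  [-3, 6, 0, -2]
  [-∞, -14, -15, 0]
Detection: at round 2, diagonal entry (2, 2) turns strictly positive.
Key observation: the cycle 2->1->2 has total weight 6 + (-5), which is strictly positive.
Answer: DIVERGES — positive cycle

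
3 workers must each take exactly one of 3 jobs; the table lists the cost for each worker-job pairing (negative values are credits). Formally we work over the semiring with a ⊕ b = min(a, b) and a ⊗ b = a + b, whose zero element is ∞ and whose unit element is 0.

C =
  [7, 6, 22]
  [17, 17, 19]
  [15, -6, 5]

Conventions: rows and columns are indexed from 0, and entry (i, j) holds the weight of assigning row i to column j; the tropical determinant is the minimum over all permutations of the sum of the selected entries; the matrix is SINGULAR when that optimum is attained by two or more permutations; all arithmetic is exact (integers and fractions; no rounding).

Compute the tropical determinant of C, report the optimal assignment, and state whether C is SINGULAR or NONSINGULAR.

σ = (0, 1, 2): 7 + 17 + 5 = 29
σ = (0, 2, 1): 7 + 19 + (-6) = 20
σ = (1, 0, 2): 6 + 17 + 5 = 28
σ = (1, 2, 0): 6 + 19 + 15 = 40
σ = (2, 0, 1): 22 + 17 + (-6) = 33
σ = (2, 1, 0): 22 + 17 + 15 = 54
Optimal value attained by: σ = (0, 2, 1).
Answer: det⊕(C) = 20; verdict: NONSINGULAR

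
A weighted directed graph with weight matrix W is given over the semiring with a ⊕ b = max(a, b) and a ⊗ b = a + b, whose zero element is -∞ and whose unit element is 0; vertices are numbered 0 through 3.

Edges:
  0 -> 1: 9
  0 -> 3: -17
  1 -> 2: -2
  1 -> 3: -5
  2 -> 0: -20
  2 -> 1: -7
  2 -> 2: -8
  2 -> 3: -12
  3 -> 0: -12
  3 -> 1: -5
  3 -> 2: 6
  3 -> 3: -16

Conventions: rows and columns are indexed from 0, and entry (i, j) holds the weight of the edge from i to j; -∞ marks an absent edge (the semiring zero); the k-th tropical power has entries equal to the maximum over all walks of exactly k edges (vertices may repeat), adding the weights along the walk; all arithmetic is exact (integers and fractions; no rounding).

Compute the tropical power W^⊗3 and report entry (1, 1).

W^⊗2:
  [-29, -22, 7, 4]
  [-17, -9, 1, -14]
  [-24, -11, -6, -12]
  [-14, -1, -2, -6]
W^⊗3:
  [-8, 0, 10, -5]
  [-19, -6, -7, -11]
  [-24, -13, -6, -16]
  [-18, -5, 0, -6]
Key observation: the optimum is the walk 1->3->2->1, with weight (-5) + 6 + (-7) = -6.
Optimal value attained by: walk 1->3->2->1.
Answer: (W^⊗3)[1][1] = -6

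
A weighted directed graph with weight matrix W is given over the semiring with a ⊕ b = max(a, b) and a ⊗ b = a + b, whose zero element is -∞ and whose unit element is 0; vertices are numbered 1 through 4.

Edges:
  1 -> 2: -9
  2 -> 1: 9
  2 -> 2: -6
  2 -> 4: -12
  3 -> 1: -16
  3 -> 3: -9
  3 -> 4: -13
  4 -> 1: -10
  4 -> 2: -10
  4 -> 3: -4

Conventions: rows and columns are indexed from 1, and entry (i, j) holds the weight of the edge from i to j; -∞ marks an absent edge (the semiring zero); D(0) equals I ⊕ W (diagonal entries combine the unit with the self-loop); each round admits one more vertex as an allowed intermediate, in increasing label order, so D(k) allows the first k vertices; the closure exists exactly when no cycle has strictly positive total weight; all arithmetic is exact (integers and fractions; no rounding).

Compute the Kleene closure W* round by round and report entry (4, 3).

D(0):
  [0, -9, -∞, -∞]
  [9, 0, -∞, -12]
  [-16, -∞, 0, -13]
  [-10, -10, -4, 0]
D(1):
  [0, -9, -∞, -∞]
  [9, 0, -∞, -12]
  [-16, -25, 0, -13]
  [-10, -10, -4, 0]
D(2):
  [0, -9, -∞, -21]
  [9, 0, -∞, -12]
  [-16, -25, 0, -13]
  [-1, -10, -4, 0]
D(3):
  [0, -9, -∞, -21]
  [9, 0, -∞, -12]
  [-16, -25, 0, -13]
  [-1, -10, -4, 0]
D(4):
  [0, -9, -25, -21]
  [9, 0, -16, -12]
  [-14, -23, 0, -13]
  [-1, -10, -4, 0]
Answer: W*[4][3] = -4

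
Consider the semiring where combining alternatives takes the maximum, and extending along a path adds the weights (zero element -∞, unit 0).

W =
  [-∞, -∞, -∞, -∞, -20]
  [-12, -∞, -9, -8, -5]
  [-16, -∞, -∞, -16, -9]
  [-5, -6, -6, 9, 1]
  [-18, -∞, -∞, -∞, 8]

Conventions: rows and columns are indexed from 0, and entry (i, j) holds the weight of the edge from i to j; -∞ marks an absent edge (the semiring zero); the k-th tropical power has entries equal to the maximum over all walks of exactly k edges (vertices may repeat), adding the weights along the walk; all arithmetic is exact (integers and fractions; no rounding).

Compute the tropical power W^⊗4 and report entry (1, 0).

W^⊗2:
  [-38, -∞, -∞, -∞, -12]
  [-13, -14, -14, 1, 3]
  [-21, -22, -22, -7, -1]
  [4, 3, 3, 18, 10]
  [-10, -∞, -∞, -∞, 16]
W^⊗3:
  [-30, -∞, -∞, -∞, -4]
  [-4, -5, -5, 10, 11]
  [-12, -13, -13, 2, 7]
  [13, 12, 12, 27, 19]
  [-2, -∞, -∞, -∞, 24]
W^⊗4:
  [-22, -∞, -∞, -∞, 4]
  [5, 4, 4, 19, 19]
  [-3, -4, -4, 11, 15]
  [22, 21, 21, 36, 28]
  [6, -∞, -∞, -∞, 32]
Key observation: the optimum is the walk 1->3->3->3->0, with weight (-8) + 9 + 9 + (-5) = 5.
Optimal value attained by: walk 1->3->3->3->0.
Answer: (W^⊗4)[1][0] = 5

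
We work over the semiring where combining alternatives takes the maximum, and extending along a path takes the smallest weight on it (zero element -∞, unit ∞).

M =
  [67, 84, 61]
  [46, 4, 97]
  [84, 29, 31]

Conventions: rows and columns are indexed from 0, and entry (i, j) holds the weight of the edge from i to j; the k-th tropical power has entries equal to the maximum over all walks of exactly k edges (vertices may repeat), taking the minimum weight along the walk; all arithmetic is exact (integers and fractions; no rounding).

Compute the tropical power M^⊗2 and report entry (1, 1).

M^⊗2:
  [67, 67, 84]
  [84, 46, 46]
  [67, 84, 61]
Key observation: the optimum is the walk 1->0->1, with weight 46 min 84 = 46.
Optimal value attained by: walk 1->0->1.
Answer: (M^⊗2)[1][1] = 46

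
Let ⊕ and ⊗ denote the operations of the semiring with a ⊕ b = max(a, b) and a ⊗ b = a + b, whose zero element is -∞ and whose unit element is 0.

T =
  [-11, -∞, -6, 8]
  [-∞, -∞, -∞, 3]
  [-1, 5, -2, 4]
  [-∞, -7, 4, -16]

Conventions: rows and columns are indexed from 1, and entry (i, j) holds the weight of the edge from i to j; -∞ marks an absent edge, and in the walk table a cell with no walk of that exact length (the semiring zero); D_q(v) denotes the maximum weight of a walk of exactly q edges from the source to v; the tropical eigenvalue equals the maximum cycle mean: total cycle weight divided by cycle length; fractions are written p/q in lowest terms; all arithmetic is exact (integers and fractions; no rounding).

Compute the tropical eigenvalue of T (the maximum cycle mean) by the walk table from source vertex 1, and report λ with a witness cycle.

q=0: [0, -∞, -∞, -∞]
q=1: [-11, -∞, -6, 8]
q=2: [-7, 1, 12, -2]
q=3: [11, 17, 10, 16]
q=4: [9, 15, 20, 20]
Optimal cycle mean attained by: cycle 2->4->3->2, total 3 + 4 + 5, length 3.
Answer: λ = 4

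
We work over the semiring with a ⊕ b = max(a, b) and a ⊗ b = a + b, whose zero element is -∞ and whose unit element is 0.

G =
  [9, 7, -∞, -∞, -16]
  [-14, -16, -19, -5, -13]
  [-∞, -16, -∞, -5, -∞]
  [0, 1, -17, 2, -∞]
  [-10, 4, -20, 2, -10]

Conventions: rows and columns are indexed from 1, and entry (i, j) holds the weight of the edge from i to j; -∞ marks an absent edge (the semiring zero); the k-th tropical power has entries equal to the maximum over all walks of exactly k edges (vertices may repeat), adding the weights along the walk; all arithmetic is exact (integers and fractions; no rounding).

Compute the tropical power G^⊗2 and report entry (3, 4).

G^⊗2:
  [18, 16, -12, 2, -6]
  [-5, -4, -22, -3, -23]
  [-5, -4, -22, -3, -29]
  [9, 7, -15, 4, -12]
  [2, 3, -15, 4, -9]
Key observation: the optimum is the walk 3->4->4, with weight (-5) + 2 = -3.
Optimal value attained by: walk 3->4->4.
Answer: (G^⊗2)[3][4] = -3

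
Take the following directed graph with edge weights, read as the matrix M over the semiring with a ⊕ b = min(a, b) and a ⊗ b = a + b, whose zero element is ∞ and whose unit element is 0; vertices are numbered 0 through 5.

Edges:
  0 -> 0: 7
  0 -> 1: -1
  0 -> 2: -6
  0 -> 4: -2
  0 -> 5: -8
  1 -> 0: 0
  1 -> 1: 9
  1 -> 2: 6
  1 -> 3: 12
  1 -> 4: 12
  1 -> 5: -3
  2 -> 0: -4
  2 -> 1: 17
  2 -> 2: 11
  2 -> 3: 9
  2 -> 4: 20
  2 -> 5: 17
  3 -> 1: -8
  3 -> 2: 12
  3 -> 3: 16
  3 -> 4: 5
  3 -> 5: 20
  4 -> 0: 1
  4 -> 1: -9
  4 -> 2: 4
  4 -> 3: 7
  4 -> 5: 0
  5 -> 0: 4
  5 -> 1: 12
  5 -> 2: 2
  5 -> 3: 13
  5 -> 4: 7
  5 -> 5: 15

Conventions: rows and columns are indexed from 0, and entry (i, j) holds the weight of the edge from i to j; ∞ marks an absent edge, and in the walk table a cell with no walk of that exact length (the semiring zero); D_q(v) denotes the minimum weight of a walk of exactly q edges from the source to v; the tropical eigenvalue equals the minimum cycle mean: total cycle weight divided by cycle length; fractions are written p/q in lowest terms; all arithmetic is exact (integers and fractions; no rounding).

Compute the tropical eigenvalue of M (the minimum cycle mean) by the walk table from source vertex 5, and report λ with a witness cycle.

q=0: [∞, ∞, ∞, ∞, ∞, 0]
q=1: [4, 12, 2, 13, 7, 15]
q=2: [-2, -2, -2, 11, 2, -4]
q=3: [-6, -7, -8, 7, -4, -10]
q=4: [-12, -13, -12, 1, -8, -14]
q=5: [-16, -17, -18, -3, -14, -20]
q=6: [-22, -23, -22, -9, -18, -24]
Optimal cycle mean attained by: cycle 0->2->0, total (-6) + (-4), length 2.
Answer: λ = -5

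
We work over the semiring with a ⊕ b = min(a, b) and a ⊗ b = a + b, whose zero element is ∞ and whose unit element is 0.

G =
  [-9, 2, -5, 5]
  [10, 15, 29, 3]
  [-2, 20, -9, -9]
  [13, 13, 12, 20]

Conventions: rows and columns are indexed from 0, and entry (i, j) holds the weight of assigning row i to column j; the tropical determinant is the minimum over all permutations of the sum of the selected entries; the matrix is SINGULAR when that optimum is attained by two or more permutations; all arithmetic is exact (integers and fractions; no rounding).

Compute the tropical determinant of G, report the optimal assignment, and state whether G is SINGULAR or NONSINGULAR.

σ = (0, 1, 2, 3): (-9) + 15 + (-9) + 20 = 17
σ = (0, 1, 3, 2): (-9) + 15 + (-9) + 12 = 9
σ = (0, 2, 1, 3): (-9) + 29 + 20 + 20 = 60
σ = (0, 2, 3, 1): (-9) + 29 + (-9) + 13 = 24
σ = (0, 3, 1, 2): (-9) + 3 + 20 + 12 = 26
σ = (0, 3, 2, 1): (-9) + 3 + (-9) + 13 = -2
σ = (1, 0, 2, 3): 2 + 10 + (-9) + 20 = 23
σ = (1, 0, 3, 2): 2 + 10 + (-9) + 12 = 15
σ = (1, 2, 0, 3): 2 + 29 + (-2) + 20 = 49
σ = (1, 2, 3, 0): 2 + 29 + (-9) + 13 = 35
σ = (1, 3, 0, 2): 2 + 3 + (-2) + 12 = 15
σ = (1, 3, 2, 0): 2 + 3 + (-9) + 13 = 9
σ = (2, 0, 1, 3): (-5) + 10 + 20 + 20 = 45
σ = (2, 0, 3, 1): (-5) + 10 + (-9) + 13 = 9
σ = (2, 1, 0, 3): (-5) + 15 + (-2) + 20 = 28
σ = (2, 1, 3, 0): (-5) + 15 + (-9) + 13 = 14
σ = (2, 3, 0, 1): (-5) + 3 + (-2) + 13 = 9
σ = (2, 3, 1, 0): (-5) + 3 + 20 + 13 = 31
σ = (3, 0, 1, 2): 5 + 10 + 20 + 12 = 47
σ = (3, 0, 2, 1): 5 + 10 + (-9) + 13 = 19
σ = (3, 1, 0, 2): 5 + 15 + (-2) + 12 = 30
σ = (3, 1, 2, 0): 5 + 15 + (-9) + 13 = 24
σ = (3, 2, 0, 1): 5 + 29 + (-2) + 13 = 45
σ = (3, 2, 1, 0): 5 + 29 + 20 + 13 = 67
Optimal value attained by: σ = (0, 3, 2, 1).
Answer: det⊕(G) = -2; verdict: NONSINGULAR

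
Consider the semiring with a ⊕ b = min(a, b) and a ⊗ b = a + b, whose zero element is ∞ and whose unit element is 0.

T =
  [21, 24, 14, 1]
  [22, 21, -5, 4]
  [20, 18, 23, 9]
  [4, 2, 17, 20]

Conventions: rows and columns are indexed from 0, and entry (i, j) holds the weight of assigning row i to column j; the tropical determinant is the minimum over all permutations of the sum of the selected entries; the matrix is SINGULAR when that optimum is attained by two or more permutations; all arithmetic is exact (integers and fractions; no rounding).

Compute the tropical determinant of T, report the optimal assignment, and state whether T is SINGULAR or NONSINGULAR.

σ = (0, 1, 2, 3): 21 + 21 + 23 + 20 = 85
σ = (0, 1, 3, 2): 21 + 21 + 9 + 17 = 68
σ = (0, 2, 1, 3): 21 + (-5) + 18 + 20 = 54
σ = (0, 2, 3, 1): 21 + (-5) + 9 + 2 = 27
σ = (0, 3, 1, 2): 21 + 4 + 18 + 17 = 60
σ = (0, 3, 2, 1): 21 + 4 + 23 + 2 = 50
σ = (1, 0, 2, 3): 24 + 22 + 23 + 20 = 89
σ = (1, 0, 3, 2): 24 + 22 + 9 + 17 = 72
σ = (1, 2, 0, 3): 24 + (-5) + 20 + 20 = 59
σ = (1, 2, 3, 0): 24 + (-5) + 9 + 4 = 32
σ = (1, 3, 0, 2): 24 + 4 + 20 + 17 = 65
σ = (1, 3, 2, 0): 24 + 4 + 23 + 4 = 55
σ = (2, 0, 1, 3): 14 + 22 + 18 + 20 = 74
σ = (2, 0, 3, 1): 14 + 22 + 9 + 2 = 47
σ = (2, 1, 0, 3): 14 + 21 + 20 + 20 = 75
σ = (2, 1, 3, 0): 14 + 21 + 9 + 4 = 48
σ = (2, 3, 0, 1): 14 + 4 + 20 + 2 = 40
σ = (2, 3, 1, 0): 14 + 4 + 18 + 4 = 40
σ = (3, 0, 1, 2): 1 + 22 + 18 + 17 = 58
σ = (3, 0, 2, 1): 1 + 22 + 23 + 2 = 48
σ = (3, 1, 0, 2): 1 + 21 + 20 + 17 = 59
σ = (3, 1, 2, 0): 1 + 21 + 23 + 4 = 49
σ = (3, 2, 0, 1): 1 + (-5) + 20 + 2 = 18
σ = (3, 2, 1, 0): 1 + (-5) + 18 + 4 = 18
Optimal value attained by: σ = (3, 2, 0, 1).
Answer: det⊕(T) = 18; verdict: SINGULAR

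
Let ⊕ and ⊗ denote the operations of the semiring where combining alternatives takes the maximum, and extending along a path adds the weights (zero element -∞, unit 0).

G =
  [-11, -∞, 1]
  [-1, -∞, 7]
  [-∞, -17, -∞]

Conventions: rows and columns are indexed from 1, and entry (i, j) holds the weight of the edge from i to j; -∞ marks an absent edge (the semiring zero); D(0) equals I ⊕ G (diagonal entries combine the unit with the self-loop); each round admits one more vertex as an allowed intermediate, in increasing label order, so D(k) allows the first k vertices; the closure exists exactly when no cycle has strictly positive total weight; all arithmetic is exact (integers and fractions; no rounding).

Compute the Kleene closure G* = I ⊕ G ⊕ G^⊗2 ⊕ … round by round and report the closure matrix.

D(0):
  [0, -∞, 1]
  [-1, 0, 7]
  [-∞, -17, 0]
D(1):
  [0, -∞, 1]
  [-1, 0, 7]
  [-∞, -17, 0]
D(2):
  [0, -∞, 1]
  [-1, 0, 7]
  [-18, -17, 0]
D(3):
  [0, -16, 1]
  [-1, 0, 7]
  [-18, -17, 0]
Answer: G* = [[0, -16, 1], [-1, 0, 7], [-18, -17, 0]]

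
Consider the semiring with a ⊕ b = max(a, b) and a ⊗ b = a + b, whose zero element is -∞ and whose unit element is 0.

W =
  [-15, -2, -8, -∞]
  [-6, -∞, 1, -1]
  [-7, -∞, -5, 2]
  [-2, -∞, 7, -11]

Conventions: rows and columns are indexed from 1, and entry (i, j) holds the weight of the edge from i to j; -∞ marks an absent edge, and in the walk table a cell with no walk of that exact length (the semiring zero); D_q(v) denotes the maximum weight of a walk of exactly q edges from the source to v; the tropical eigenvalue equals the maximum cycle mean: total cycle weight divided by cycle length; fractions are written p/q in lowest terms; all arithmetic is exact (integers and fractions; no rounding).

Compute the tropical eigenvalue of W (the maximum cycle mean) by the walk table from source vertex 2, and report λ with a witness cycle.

q=0: [-∞, 0, -∞, -∞]
q=1: [-6, -∞, 1, -1]
q=2: [-3, -8, 6, 3]
q=3: [1, -5, 10, 8]
q=4: [6, -1, 15, 12]
Optimal cycle mean attained by: cycle 3->4->3, total 2 + 7, length 2.
Answer: λ = 9/2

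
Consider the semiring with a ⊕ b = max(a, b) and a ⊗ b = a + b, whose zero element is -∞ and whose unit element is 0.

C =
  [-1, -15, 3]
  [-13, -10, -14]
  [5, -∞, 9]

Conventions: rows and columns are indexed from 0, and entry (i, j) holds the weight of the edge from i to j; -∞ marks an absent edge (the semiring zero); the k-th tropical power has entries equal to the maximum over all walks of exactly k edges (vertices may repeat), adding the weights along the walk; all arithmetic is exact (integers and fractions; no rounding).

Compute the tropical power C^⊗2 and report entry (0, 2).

C^⊗2:
  [8, -16, 12]
  [-9, -20, -5]
  [14, -10, 18]
Key observation: the optimum is the walk 0->2->2, with weight 3 + 9 = 12.
Optimal value attained by: walk 0->2->2.
Answer: (C^⊗2)[0][2] = 12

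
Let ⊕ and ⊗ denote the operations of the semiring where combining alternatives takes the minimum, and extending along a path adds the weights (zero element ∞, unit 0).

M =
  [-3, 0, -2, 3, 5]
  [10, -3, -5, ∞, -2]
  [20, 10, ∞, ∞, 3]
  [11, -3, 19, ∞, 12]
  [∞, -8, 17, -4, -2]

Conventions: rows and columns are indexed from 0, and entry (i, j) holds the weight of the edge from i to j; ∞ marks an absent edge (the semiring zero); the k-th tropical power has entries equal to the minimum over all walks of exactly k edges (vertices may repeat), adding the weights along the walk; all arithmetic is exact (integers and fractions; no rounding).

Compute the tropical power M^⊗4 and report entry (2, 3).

M^⊗2:
  [-6, -3, -5, 0, -2]
  [7, -10, -8, -6, -5]
  [17, -5, 5, -1, 1]
  [7, -6, -8, 8, -5]
  [2, -11, -13, -6, -10]
M^⊗3:
  [-9, -10, -8, -6, -5]
  [0, -13, -15, -9, -12]
  [5, -8, -10, -3, -7]
  [4, -13, -11, -9, -8]
  [-1, -18, -16, -14, -13]
M^⊗4:
  [-12, -13, -15, -9, -12]
  [-3, -20, -18, -16, -15]
  [2, -15, -13, -11, -10]
  [-3, -16, -18, -12, -15]
  [-8, -21, -23, -17, -20]
Key observation: the optimum is the walk 2->4->1->4->3, with weight 3 + (-8) + (-2) + (-4) = -11.
Optimal value attained by: walk 2->4->1->4->3.
Answer: (M^⊗4)[2][3] = -11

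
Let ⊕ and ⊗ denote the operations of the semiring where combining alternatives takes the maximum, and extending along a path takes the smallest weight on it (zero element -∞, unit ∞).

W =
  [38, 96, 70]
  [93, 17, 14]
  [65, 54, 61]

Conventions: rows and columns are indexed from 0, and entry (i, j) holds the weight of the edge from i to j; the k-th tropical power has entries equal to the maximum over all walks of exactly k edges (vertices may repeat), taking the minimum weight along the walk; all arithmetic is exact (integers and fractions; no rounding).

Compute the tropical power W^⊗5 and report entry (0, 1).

W^⊗2:
  [93, 54, 61]
  [38, 93, 70]
  [61, 65, 65]
W^⊗3:
  [61, 93, 70]
  [93, 54, 61]
  [65, 61, 61]
W^⊗4:
  [93, 61, 61]
  [61, 93, 70]
  [61, 65, 65]
W^⊗5:
  [61, 93, 70]
  [93, 61, 61]
  [65, 61, 61]
Key observation: the optimum is the walk 0->1->0->1->0->1, with weight 96 min 93 min 96 min 93 min 96 = 93.
Optimal value attained by: walk 0->1->0->1->0->1.
Answer: (W^⊗5)[0][1] = 93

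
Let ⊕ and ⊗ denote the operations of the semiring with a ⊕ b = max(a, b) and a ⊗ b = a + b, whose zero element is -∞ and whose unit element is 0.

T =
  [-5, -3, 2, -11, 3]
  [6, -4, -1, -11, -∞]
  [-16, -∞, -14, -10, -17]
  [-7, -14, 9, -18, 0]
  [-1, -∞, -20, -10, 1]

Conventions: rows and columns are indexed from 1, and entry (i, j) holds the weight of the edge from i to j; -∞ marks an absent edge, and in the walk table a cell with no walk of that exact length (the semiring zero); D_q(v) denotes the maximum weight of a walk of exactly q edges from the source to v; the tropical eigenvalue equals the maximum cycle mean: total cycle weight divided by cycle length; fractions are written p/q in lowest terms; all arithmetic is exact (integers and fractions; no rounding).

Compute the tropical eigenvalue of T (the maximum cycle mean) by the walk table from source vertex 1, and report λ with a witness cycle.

q=0: [0, -∞, -∞, -∞, -∞]
q=1: [-5, -3, 2, -11, 3]
q=2: [3, -7, -2, -7, 4]
q=3: [3, 0, 5, -6, 6]
q=4: [6, 0, 5, -4, 7]
q=5: [6, 3, 8, -3, 9]
Optimal cycle mean attained by: cycle 1->2->1, total (-3) + 6, length 2.
Answer: λ = 3/2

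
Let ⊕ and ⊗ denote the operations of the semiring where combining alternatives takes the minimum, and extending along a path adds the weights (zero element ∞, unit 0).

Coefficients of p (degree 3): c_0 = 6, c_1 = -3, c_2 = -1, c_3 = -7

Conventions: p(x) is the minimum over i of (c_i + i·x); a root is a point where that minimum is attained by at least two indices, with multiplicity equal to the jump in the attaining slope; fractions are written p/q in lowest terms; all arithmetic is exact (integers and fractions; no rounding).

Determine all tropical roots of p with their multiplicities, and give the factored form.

hull edge (i=0, c=6) to (i=1, c=-3): slope -9, span 1
hull edge (i=1, c=-3) to (i=3, c=-7): slope -2, span 2
Factored form: p(x) = -7 ⊗ (x ⊕ 2) ⊗ (x ⊕ 2) ⊗ (x ⊕ 9)
Answer: roots = 2 (mult 2), 9 (mult 1)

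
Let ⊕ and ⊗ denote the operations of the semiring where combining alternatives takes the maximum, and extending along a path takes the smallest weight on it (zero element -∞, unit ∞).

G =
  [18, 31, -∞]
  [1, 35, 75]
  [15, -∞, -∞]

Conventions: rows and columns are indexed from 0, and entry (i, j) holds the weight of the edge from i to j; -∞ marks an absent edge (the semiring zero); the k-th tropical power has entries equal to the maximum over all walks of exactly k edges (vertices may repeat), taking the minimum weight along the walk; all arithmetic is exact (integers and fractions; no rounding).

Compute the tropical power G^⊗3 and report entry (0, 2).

G^⊗2:
  [18, 31, 31]
  [15, 35, 35]
  [15, 15, -∞]
G^⊗3:
  [18, 31, 31]
  [15, 35, 35]
  [15, 15, 15]
Key observation: the optimum is the walk 0->1->1->2, with weight 31 min 35 min 75 = 31.
Optimal value attained by: walk 0->1->1->2.
Answer: (G^⊗3)[0][2] = 31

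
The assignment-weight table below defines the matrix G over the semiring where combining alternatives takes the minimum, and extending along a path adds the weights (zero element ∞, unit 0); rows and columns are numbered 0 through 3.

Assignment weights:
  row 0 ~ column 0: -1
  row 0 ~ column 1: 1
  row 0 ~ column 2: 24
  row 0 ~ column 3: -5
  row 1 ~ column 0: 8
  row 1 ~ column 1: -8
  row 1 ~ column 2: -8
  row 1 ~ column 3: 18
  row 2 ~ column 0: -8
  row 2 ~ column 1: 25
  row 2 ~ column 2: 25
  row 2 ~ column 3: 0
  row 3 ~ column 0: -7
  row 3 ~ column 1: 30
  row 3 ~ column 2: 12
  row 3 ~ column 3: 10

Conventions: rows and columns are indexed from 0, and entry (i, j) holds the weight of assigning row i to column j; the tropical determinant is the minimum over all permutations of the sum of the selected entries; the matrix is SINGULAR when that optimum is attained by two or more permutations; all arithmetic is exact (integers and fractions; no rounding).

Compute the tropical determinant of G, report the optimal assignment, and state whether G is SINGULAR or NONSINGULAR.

σ = (0, 1, 2, 3): (-1) + (-8) + 25 + 10 = 26
σ = (0, 1, 3, 2): (-1) + (-8) + 0 + 12 = 3
σ = (0, 2, 1, 3): (-1) + (-8) + 25 + 10 = 26
σ = (0, 2, 3, 1): (-1) + (-8) + 0 + 30 = 21
σ = (0, 3, 1, 2): (-1) + 18 + 25 + 12 = 54
σ = (0, 3, 2, 1): (-1) + 18 + 25 + 30 = 72
σ = (1, 0, 2, 3): 1 + 8 + 25 + 10 = 44
σ = (1, 0, 3, 2): 1 + 8 + 0 + 12 = 21
σ = (1, 2, 0, 3): 1 + (-8) + (-8) + 10 = -5
σ = (1, 2, 3, 0): 1 + (-8) + 0 + (-7) = -14
σ = (1, 3, 0, 2): 1 + 18 + (-8) + 12 = 23
σ = (1, 3, 2, 0): 1 + 18 + 25 + (-7) = 37
σ = (2, 0, 1, 3): 24 + 8 + 25 + 10 = 67
σ = (2, 0, 3, 1): 24 + 8 + 0 + 30 = 62
σ = (2, 1, 0, 3): 24 + (-8) + (-8) + 10 = 18
σ = (2, 1, 3, 0): 24 + (-8) + 0 + (-7) = 9
σ = (2, 3, 0, 1): 24 + 18 + (-8) + 30 = 64
σ = (2, 3, 1, 0): 24 + 18 + 25 + (-7) = 60
σ = (3, 0, 1, 2): (-5) + 8 + 25 + 12 = 40
σ = (3, 0, 2, 1): (-5) + 8 + 25 + 30 = 58
σ = (3, 1, 0, 2): (-5) + (-8) + (-8) + 12 = -9
σ = (3, 1, 2, 0): (-5) + (-8) + 25 + (-7) = 5
σ = (3, 2, 0, 1): (-5) + (-8) + (-8) + 30 = 9
σ = (3, 2, 1, 0): (-5) + (-8) + 25 + (-7) = 5
Optimal value attained by: σ = (1, 2, 3, 0).
Answer: det⊕(G) = -14; verdict: NONSINGULAR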